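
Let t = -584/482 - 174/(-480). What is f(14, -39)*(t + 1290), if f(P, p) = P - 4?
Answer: 24854829/1928 ≈ 12892.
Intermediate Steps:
f(P, p) = -4 + P
t = -16371/19280 (t = -584*1/482 - 174*(-1/480) = -292/241 + 29/80 = -16371/19280 ≈ -0.84912)
f(14, -39)*(t + 1290) = (-4 + 14)*(-16371/19280 + 1290) = 10*(24854829/19280) = 24854829/1928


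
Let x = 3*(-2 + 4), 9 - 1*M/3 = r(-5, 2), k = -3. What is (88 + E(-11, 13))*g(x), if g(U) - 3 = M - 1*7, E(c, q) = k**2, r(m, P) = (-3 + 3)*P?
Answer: 2231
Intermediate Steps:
r(m, P) = 0 (r(m, P) = 0*P = 0)
M = 27 (M = 27 - 3*0 = 27 + 0 = 27)
E(c, q) = 9 (E(c, q) = (-3)**2 = 9)
x = 6 (x = 3*2 = 6)
g(U) = 23 (g(U) = 3 + (27 - 1*7) = 3 + (27 - 7) = 3 + 20 = 23)
(88 + E(-11, 13))*g(x) = (88 + 9)*23 = 97*23 = 2231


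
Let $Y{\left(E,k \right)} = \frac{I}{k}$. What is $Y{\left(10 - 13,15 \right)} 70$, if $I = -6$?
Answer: $-28$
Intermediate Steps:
$Y{\left(E,k \right)} = - \frac{6}{k}$ ($Y{\left(E,k \right)} = \frac{1}{k} \left(-6\right) = - \frac{6}{k}$)
$Y{\left(10 - 13,15 \right)} 70 = - \frac{6}{15} \cdot 70 = \left(-6\right) \frac{1}{15} \cdot 70 = \left(- \frac{2}{5}\right) 70 = -28$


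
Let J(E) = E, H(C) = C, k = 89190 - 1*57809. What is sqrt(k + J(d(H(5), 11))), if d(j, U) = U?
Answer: 12*sqrt(218) ≈ 177.18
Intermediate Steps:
k = 31381 (k = 89190 - 57809 = 31381)
sqrt(k + J(d(H(5), 11))) = sqrt(31381 + 11) = sqrt(31392) = 12*sqrt(218)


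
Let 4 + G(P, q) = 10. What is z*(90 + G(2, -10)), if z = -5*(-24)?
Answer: 11520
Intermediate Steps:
z = 120
G(P, q) = 6 (G(P, q) = -4 + 10 = 6)
z*(90 + G(2, -10)) = 120*(90 + 6) = 120*96 = 11520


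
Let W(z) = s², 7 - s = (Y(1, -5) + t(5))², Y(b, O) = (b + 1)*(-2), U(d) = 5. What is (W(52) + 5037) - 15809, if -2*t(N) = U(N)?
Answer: -152471/16 ≈ -9529.4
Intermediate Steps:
t(N) = -5/2 (t(N) = -½*5 = -5/2)
Y(b, O) = -2 - 2*b (Y(b, O) = (1 + b)*(-2) = -2 - 2*b)
s = -141/4 (s = 7 - ((-2 - 2*1) - 5/2)² = 7 - ((-2 - 2) - 5/2)² = 7 - (-4 - 5/2)² = 7 - (-13/2)² = 7 - 1*169/4 = 7 - 169/4 = -141/4 ≈ -35.250)
W(z) = 19881/16 (W(z) = (-141/4)² = 19881/16)
(W(52) + 5037) - 15809 = (19881/16 + 5037) - 15809 = 100473/16 - 15809 = -152471/16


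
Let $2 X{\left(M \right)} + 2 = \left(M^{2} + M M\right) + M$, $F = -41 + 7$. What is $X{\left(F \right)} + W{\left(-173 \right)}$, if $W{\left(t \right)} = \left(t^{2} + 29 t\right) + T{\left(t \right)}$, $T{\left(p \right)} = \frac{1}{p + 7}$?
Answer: $\frac{4324299}{166} \approx 26050.0$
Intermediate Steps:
$F = -34$
$X{\left(M \right)} = -1 + M^{2} + \frac{M}{2}$ ($X{\left(M \right)} = -1 + \frac{\left(M^{2} + M M\right) + M}{2} = -1 + \frac{\left(M^{2} + M^{2}\right) + M}{2} = -1 + \frac{2 M^{2} + M}{2} = -1 + \frac{M + 2 M^{2}}{2} = -1 + \left(M^{2} + \frac{M}{2}\right) = -1 + M^{2} + \frac{M}{2}$)
$T{\left(p \right)} = \frac{1}{7 + p}$
$W{\left(t \right)} = t^{2} + \frac{1}{7 + t} + 29 t$ ($W{\left(t \right)} = \left(t^{2} + 29 t\right) + \frac{1}{7 + t} = t^{2} + \frac{1}{7 + t} + 29 t$)
$X{\left(F \right)} + W{\left(-173 \right)} = \left(-1 + \left(-34\right)^{2} + \frac{1}{2} \left(-34\right)\right) + \frac{1 - 173 \left(7 - 173\right) \left(29 - 173\right)}{7 - 173} = \left(-1 + 1156 - 17\right) + \frac{1 - \left(-28718\right) \left(-144\right)}{-166} = 1138 - \frac{1 - 4135392}{166} = 1138 - - \frac{4135391}{166} = 1138 + \frac{4135391}{166} = \frac{4324299}{166}$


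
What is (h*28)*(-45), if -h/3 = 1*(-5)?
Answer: -18900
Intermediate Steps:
h = 15 (h = -3*(-5) = 15)
(h*28)*(-45) = (15*28)*(-45) = 420*(-45) = -18900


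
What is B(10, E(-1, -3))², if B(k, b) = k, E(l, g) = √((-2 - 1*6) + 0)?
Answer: 100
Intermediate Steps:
E(l, g) = 2*I*√2 (E(l, g) = √((-2 - 6) + 0) = √(-8 + 0) = √(-8) = 2*I*√2)
B(10, E(-1, -3))² = 10² = 100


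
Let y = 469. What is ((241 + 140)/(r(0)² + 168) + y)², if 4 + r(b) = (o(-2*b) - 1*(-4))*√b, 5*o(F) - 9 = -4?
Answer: 7512902329/33856 ≈ 2.2191e+5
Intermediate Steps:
o(F) = 1 (o(F) = 9/5 + (⅕)*(-4) = 9/5 - ⅘ = 1)
r(b) = -4 + 5*√b (r(b) = -4 + (1 - 1*(-4))*√b = -4 + (1 + 4)*√b = -4 + 5*√b)
((241 + 140)/(r(0)² + 168) + y)² = ((241 + 140)/((-4 + 5*√0)² + 168) + 469)² = (381/((-4 + 5*0)² + 168) + 469)² = (381/((-4 + 0)² + 168) + 469)² = (381/((-4)² + 168) + 469)² = (381/(16 + 168) + 469)² = (381/184 + 469)² = (86677/184)² = 7512902329/33856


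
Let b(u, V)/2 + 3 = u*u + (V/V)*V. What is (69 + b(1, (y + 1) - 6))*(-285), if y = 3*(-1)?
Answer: -13965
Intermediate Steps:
y = -3
b(u, V) = -6 + 2*V + 2*u² (b(u, V) = -6 + 2*(u*u + (V/V)*V) = -6 + 2*(u² + 1*V) = -6 + 2*(u² + V) = -6 + 2*(V + u²) = -6 + (2*V + 2*u²) = -6 + 2*V + 2*u²)
(69 + b(1, (y + 1) - 6))*(-285) = (69 + (-6 + 2*((-3 + 1) - 6) + 2*1²))*(-285) = (69 + (-6 + 2*(-2 - 6) + 2*1))*(-285) = (69 + (-6 + 2*(-8) + 2))*(-285) = (69 + (-6 - 16 + 2))*(-285) = (69 - 20)*(-285) = 49*(-285) = -13965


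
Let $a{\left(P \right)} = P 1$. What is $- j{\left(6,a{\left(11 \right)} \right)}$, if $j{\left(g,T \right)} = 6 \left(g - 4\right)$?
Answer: $-12$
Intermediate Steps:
$a{\left(P \right)} = P$
$j{\left(g,T \right)} = -24 + 6 g$ ($j{\left(g,T \right)} = 6 \left(-4 + g\right) = -24 + 6 g$)
$- j{\left(6,a{\left(11 \right)} \right)} = - (-24 + 6 \cdot 6) = - (-24 + 36) = \left(-1\right) 12 = -12$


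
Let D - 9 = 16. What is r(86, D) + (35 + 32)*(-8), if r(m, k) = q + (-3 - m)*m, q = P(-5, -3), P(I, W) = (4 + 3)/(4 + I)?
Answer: -8197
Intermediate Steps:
D = 25 (D = 9 + 16 = 25)
P(I, W) = 7/(4 + I)
q = -7 (q = 7/(4 - 5) = 7/(-1) = 7*(-1) = -7)
r(m, k) = -7 + m*(-3 - m) (r(m, k) = -7 + (-3 - m)*m = -7 + m*(-3 - m))
r(86, D) + (35 + 32)*(-8) = (-7 - 1*86² - 3*86) + (35 + 32)*(-8) = (-7 - 1*7396 - 258) + 67*(-8) = (-7 - 7396 - 258) - 536 = -7661 - 536 = -8197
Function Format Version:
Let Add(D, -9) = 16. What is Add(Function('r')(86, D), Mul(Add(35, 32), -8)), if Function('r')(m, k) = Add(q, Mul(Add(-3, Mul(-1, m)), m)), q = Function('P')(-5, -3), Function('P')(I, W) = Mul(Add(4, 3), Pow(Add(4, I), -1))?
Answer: -8197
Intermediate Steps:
D = 25 (D = Add(9, 16) = 25)
Function('P')(I, W) = Mul(7, Pow(Add(4, I), -1))
q = -7 (q = Mul(7, Pow(Add(4, -5), -1)) = Mul(7, Pow(-1, -1)) = Mul(7, -1) = -7)
Function('r')(m, k) = Add(-7, Mul(m, Add(-3, Mul(-1, m)))) (Function('r')(m, k) = Add(-7, Mul(Add(-3, Mul(-1, m)), m)) = Add(-7, Mul(m, Add(-3, Mul(-1, m)))))
Add(Function('r')(86, D), Mul(Add(35, 32), -8)) = Add(Add(-7, Mul(-1, Pow(86, 2)), Mul(-3, 86)), Mul(Add(35, 32), -8)) = Add(Add(-7, Mul(-1, 7396), -258), Mul(67, -8)) = Add(Add(-7, -7396, -258), -536) = Add(-7661, -536) = -8197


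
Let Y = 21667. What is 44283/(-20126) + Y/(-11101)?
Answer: -31988125/7704094 ≈ -4.1521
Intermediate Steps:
44283/(-20126) + Y/(-11101) = 44283/(-20126) + 21667/(-11101) = 44283*(-1/20126) + 21667*(-1/11101) = -1527/694 - 21667/11101 = -31988125/7704094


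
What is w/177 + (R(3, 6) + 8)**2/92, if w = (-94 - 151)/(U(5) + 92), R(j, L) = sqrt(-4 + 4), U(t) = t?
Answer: 269069/394887 ≈ 0.68138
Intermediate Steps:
R(j, L) = 0 (R(j, L) = sqrt(0) = 0)
w = -245/97 (w = (-94 - 151)/(5 + 92) = -245/97 ≈ -2.5258)
w/177 + (R(3, 6) + 8)**2/92 = -245/97/177 + (0 + 8)**2/92 = -245/97*1/177 + 8**2*(1/92) = -245/17169 + 64*(1/92) = -245/17169 + 16/23 = 269069/394887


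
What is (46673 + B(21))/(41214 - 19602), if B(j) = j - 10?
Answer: 11671/5403 ≈ 2.1601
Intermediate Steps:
B(j) = -10 + j
(46673 + B(21))/(41214 - 19602) = (46673 + (-10 + 21))/(41214 - 19602) = (46673 + 11)/21612 = 46684*(1/21612) = 11671/5403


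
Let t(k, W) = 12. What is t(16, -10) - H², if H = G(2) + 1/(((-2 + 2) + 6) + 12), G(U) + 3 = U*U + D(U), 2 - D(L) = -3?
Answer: -7993/324 ≈ -24.670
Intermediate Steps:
D(L) = 5 (D(L) = 2 - 1*(-3) = 2 + 3 = 5)
G(U) = 2 + U² (G(U) = -3 + (U*U + 5) = -3 + (U² + 5) = -3 + (5 + U²) = 2 + U²)
H = 109/18 (H = (2 + 2²) + 1/(((-2 + 2) + 6) + 12) = (2 + 4) + 1/((0 + 6) + 12) = 6 + 1/(6 + 12) = 6 + 1/18 = 109/18 ≈ 6.0556)
t(16, -10) - H² = 12 - (109/18)² = 12 - 1*11881/324 = 12 - 11881/324 = -7993/324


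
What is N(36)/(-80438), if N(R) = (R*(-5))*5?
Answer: 450/40219 ≈ 0.011189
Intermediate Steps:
N(R) = -25*R (N(R) = -5*R*5 = -25*R)
N(36)/(-80438) = -25*36/(-80438) = -900*(-1/80438) = 450/40219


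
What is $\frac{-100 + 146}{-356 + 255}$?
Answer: $- \frac{46}{101} \approx -0.45545$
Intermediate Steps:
$\frac{-100 + 146}{-356 + 255} = \frac{46}{-101} = 46 \left(- \frac{1}{101}\right) = - \frac{46}{101}$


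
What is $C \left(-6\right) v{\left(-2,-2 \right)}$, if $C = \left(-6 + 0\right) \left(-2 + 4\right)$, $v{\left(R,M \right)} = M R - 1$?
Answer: $216$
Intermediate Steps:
$v{\left(R,M \right)} = -1 + M R$
$C = -12$ ($C = \left(-6\right) 2 = -12$)
$C \left(-6\right) v{\left(-2,-2 \right)} = \left(-12\right) \left(-6\right) \left(-1 - -4\right) = 72 \left(-1 + 4\right) = 72 \cdot 3 = 216$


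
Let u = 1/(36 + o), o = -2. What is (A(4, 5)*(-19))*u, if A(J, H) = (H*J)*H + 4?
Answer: -988/17 ≈ -58.118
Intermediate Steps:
u = 1/34 (u = 1/(36 - 2) = 1/34 ≈ 0.029412)
A(J, H) = 4 + J*H² (A(J, H) = J*H² + 4 = 4 + J*H²)
(A(4, 5)*(-19))*u = ((4 + 4*5²)*(-19))*(1/34) = ((4 + 4*25)*(-19))*(1/34) = ((4 + 100)*(-19))*(1/34) = (104*(-19))*(1/34) = -1976*1/34 = -988/17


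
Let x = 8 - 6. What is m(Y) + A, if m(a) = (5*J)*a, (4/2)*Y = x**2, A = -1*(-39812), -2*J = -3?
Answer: 39827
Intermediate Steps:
J = 3/2 (J = -1/2*(-3) = 3/2 ≈ 1.5000)
A = 39812
x = 2
Y = 2 (Y = (1/2)*2**2 = (1/2)*4 = 2)
m(a) = 15*a/2 (m(a) = (5*(3/2))*a = 15*a/2)
m(Y) + A = (15/2)*2 + 39812 = 15 + 39812 = 39827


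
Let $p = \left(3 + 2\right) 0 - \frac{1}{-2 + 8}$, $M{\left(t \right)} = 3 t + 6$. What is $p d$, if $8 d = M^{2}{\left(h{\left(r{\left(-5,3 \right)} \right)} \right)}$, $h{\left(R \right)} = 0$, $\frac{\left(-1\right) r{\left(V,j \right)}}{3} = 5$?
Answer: $- \frac{3}{4} \approx -0.75$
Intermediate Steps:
$r{\left(V,j \right)} = -15$ ($r{\left(V,j \right)} = \left(-3\right) 5 = -15$)
$M{\left(t \right)} = 6 + 3 t$
$p = - \frac{1}{6}$ ($p = 5 \cdot 0 - \frac{1}{6} = 0 - \frac{1}{6} = - \frac{1}{6} \approx -0.16667$)
$d = \frac{9}{2}$ ($d = \frac{\left(6 + 3 \cdot 0\right)^{2}}{8} = \frac{\left(6 + 0\right)^{2}}{8} = \frac{6^{2}}{8} = \frac{1}{8} \cdot 36 = \frac{9}{2} \approx 4.5$)
$p d = \left(- \frac{1}{6}\right) \frac{9}{2} = - \frac{3}{4}$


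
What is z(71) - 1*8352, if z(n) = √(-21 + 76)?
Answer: -8352 + √55 ≈ -8344.6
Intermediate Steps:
z(n) = √55
z(71) - 1*8352 = √55 - 1*8352 = √55 - 8352 = -8352 + √55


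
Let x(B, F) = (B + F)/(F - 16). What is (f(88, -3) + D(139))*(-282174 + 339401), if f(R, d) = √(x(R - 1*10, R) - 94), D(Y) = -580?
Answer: -33191660 + 57227*I*√3301/6 ≈ -3.3192e+7 + 5.4799e+5*I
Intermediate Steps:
x(B, F) = (B + F)/(-16 + F)
f(R, d) = √(-94 + (-10 + 2*R)/(-16 + R)) (f(R, d) = √(((R - 1*10) + R)/(-16 + R) - 94) = √(((R - 10) + R)/(-16 + R) - 94) = √(((-10 + R) + R)/(-16 + R) - 94) = √((-10 + 2*R)/(-16 + R) - 94) = √(-94 + (-10 + 2*R)/(-16 + R)))
(f(88, -3) + D(139))*(-282174 + 339401) = (√2*√((747 - 46*88)/(-16 + 88)) - 580)*(-282174 + 339401) = (√2*√((747 - 4048)/72) - 580)*57227 = (√2*√((1/72)*(-3301)) - 580)*57227 = (√2*√(-3301/72) - 580)*57227 = (√2*(I*√6602/12) - 580)*57227 = (I*√3301/6 - 580)*57227 = (-580 + I*√3301/6)*57227 = -33191660 + 57227*I*√3301/6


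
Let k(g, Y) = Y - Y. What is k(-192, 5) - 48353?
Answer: -48353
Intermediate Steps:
k(g, Y) = 0
k(-192, 5) - 48353 = 0 - 48353 = -48353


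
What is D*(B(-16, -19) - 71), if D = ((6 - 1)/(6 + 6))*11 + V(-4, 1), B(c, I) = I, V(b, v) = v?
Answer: -1005/2 ≈ -502.50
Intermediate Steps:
D = 67/12 (D = ((6 - 1)/(6 + 6))*11 + 1 = (5/12)*11 + 1 = 55/12 + 1 = 67/12 ≈ 5.5833)
D*(B(-16, -19) - 71) = 67*(-19 - 71)/12 = (67/12)*(-90) = -1005/2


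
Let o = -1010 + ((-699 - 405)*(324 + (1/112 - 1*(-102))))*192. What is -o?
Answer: 632108894/7 ≈ 9.0301e+7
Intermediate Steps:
o = -632108894/7 (o = -1010 - 1104*(324 + (1/112 + 102))*192 = -1010 - 1104*(324 + 11425/112)*192 = -1010 - 1104*47713/112*192 = -1010 - 3292197/7*192 = -1010 - 632101824/7 = -632108894/7 ≈ -9.0301e+7)
-o = -1*(-632108894/7) = 632108894/7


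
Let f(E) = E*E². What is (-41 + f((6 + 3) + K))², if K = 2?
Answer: 1664100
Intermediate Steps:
f(E) = E³
(-41 + f((6 + 3) + K))² = (-41 + ((6 + 3) + 2)³)² = (-41 + (9 + 2)³)² = (-41 + 11³)² = (-41 + 1331)² = 1290² = 1664100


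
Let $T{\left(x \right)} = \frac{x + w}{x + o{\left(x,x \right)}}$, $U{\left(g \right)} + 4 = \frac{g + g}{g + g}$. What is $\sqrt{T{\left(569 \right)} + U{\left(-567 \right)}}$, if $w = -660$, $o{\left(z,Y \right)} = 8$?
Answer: $\frac{i \sqrt{1051294}}{577} \approx 1.777 i$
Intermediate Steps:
$U{\left(g \right)} = -3$ ($U{\left(g \right)} = -4 + \frac{g + g}{g + g} = -4 + \frac{2 g}{2 g} = -4 + 2 g \frac{1}{2 g} = -4 + 1 = -3$)
$T{\left(x \right)} = \frac{-660 + x}{8 + x}$ ($T{\left(x \right)} = \frac{x - 660}{x + 8} = \frac{-660 + x}{8 + x}$)
$\sqrt{T{\left(569 \right)} + U{\left(-567 \right)}} = \sqrt{\frac{-660 + 569}{8 + 569} - 3} = \sqrt{\frac{1}{577} \left(-91\right) - 3} = \sqrt{- \frac{91}{577} - 3} = \sqrt{- \frac{1822}{577}} = \frac{i \sqrt{1051294}}{577}$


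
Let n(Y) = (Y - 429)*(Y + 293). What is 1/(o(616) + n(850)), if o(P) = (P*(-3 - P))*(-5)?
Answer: 1/2387723 ≈ 4.1881e-7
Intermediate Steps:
n(Y) = (-429 + Y)*(293 + Y)
o(P) = -5*P*(-3 - P)
1/(o(616) + n(850)) = 1/(5*616*(3 + 616) + (-125697 + 850² - 136*850)) = 1/(5*616*619 + (-125697 + 722500 - 115600)) = 1/(1906520 + 481203) = 1/2387723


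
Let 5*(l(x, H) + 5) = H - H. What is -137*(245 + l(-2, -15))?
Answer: -32880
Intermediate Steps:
l(x, H) = -5 (l(x, H) = -5 + (H - H)/5 = -5 + (⅕)*0 = -5 + 0 = -5)
-137*(245 + l(-2, -15)) = -137*(245 - 5) = -137*240 = -32880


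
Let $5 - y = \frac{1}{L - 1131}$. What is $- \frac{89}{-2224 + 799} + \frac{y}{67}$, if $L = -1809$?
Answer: $\frac{2565343}{18713100} \approx 0.13709$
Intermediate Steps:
$y = \frac{14701}{2940}$ ($y = 5 - \frac{1}{-1809 - 1131} = 5 - \frac{1}{-2940} = 5 - - \frac{1}{2940} = 5 + \frac{1}{2940} = \frac{14701}{2940} \approx 5.0003$)
$- \frac{89}{-2224 + 799} + \frac{y}{67} = - \frac{89}{-2224 + 799} + \frac{14701}{2940 \cdot 67} = - \frac{89}{-1425} + \frac{14701}{2940} \cdot \frac{1}{67} = \left(-89\right) \left(- \frac{1}{1425}\right) + \frac{14701}{196980} = \frac{89}{1425} + \frac{14701}{196980} = \frac{2565343}{18713100}$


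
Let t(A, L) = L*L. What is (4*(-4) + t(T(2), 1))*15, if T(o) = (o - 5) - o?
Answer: -225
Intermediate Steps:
T(o) = -5 (T(o) = (-5 + o) - o = -5)
t(A, L) = L²
(4*(-4) + t(T(2), 1))*15 = (4*(-4) + 1²)*15 = (-16 + 1)*15 = -15*15 = -225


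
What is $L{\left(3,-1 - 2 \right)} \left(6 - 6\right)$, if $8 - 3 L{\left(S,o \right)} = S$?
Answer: $0$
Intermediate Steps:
$L{\left(S,o \right)} = \frac{8}{3} - \frac{S}{3}$
$L{\left(3,-1 - 2 \right)} \left(6 - 6\right) = \left(\frac{8}{3} - 1\right) \left(6 - 6\right) = \left(\frac{8}{3} - 1\right) 0 = \frac{5}{3} \cdot 0 = 0$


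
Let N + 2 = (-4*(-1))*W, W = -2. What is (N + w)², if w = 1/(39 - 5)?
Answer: 114921/1156 ≈ 99.413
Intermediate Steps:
w = 1/34 ≈ 0.029412
N = -10 (N = -2 - 4*(-1)*(-2) = -2 + 4*(-2) = -2 - 8 = -10)
(N + w)² = (-10 + 1/34)² = (-339/34)² = 114921/1156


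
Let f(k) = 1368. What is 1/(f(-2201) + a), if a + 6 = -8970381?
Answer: -1/8969019 ≈ -1.1149e-7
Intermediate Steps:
a = -8970387 (a = -6 - 8970381 = -8970387)
1/(f(-2201) + a) = 1/(1368 - 8970387) = 1/(-8969019) = -1/8969019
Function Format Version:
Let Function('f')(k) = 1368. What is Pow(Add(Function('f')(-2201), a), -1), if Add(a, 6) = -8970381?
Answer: Rational(-1, 8969019) ≈ -1.1149e-7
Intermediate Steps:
a = -8970387 (a = Add(-6, -8970381) = -8970387)
Pow(Add(Function('f')(-2201), a), -1) = Pow(Add(1368, -8970387), -1) = Pow(-8969019, -1) = Rational(-1, 8969019)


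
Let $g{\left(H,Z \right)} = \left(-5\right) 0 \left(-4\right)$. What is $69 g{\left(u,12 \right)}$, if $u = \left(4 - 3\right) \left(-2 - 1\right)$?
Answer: $0$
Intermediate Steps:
$u = -3$ ($u = 1 \left(-3\right) = -3$)
$g{\left(H,Z \right)} = 0$ ($g{\left(H,Z \right)} = 0 \left(-4\right) = 0$)
$69 g{\left(u,12 \right)} = 69 \cdot 0 = 0$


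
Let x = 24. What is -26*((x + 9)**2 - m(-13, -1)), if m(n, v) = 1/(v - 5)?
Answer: -84955/3 ≈ -28318.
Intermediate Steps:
m(n, v) = 1/(-5 + v)
-26*((x + 9)**2 - m(-13, -1)) = -26*((24 + 9)**2 - 1/(-5 - 1)) = -26*(33**2 - 1/(-6)) = -26*(1089 - 1*(-1/6)) = -26*(1089 + 1/6) = -26*6535/6 = -84955/3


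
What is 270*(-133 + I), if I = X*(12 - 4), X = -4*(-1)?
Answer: -27270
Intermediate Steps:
X = 4
I = 32 (I = 4*(12 - 4) = 4*8 = 32)
270*(-133 + I) = 270*(-133 + 32) = 270*(-101) = -27270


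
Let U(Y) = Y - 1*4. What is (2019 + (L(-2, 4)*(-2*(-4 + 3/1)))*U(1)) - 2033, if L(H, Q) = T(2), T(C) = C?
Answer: -26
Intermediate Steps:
U(Y) = -4 + Y (U(Y) = Y - 4 = -4 + Y)
L(H, Q) = 2
(2019 + (L(-2, 4)*(-2*(-4 + 3/1)))*U(1)) - 2033 = (2019 + (2*(-2*(-4 + 3/1)))*(-4 + 1)) - 2033 = (2019 + (2*(-2*(-4 + 3*1)))*(-3)) - 2033 = (2019 + (2*(-2*(-4 + 3)))*(-3)) - 2033 = (2019 + (2*(-2*(-1)))*(-3)) - 2033 = (2019 + (2*2)*(-3)) - 2033 = (2019 + 4*(-3)) - 2033 = (2019 - 12) - 2033 = 2007 - 2033 = -26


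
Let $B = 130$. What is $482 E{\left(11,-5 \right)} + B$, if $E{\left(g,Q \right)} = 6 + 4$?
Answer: $4950$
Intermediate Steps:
$E{\left(g,Q \right)} = 10$
$482 E{\left(11,-5 \right)} + B = 482 \cdot 10 + 130 = 4820 + 130 = 4950$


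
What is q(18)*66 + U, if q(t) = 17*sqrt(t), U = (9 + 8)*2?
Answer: 34 + 3366*sqrt(2) ≈ 4794.2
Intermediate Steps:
U = 34 (U = 17*2 = 34)
q(18)*66 + U = (17*sqrt(18))*66 + 34 = (17*(3*sqrt(2)))*66 + 34 = (51*sqrt(2))*66 + 34 = 3366*sqrt(2) + 34 = 34 + 3366*sqrt(2)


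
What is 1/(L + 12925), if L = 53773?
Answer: 1/66698 ≈ 1.4993e-5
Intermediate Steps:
1/(L + 12925) = 1/(53773 + 12925) = 1/66698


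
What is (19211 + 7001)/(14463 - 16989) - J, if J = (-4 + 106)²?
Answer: -13153358/1263 ≈ -10414.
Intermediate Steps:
J = 10404 (J = 102² = 10404)
(19211 + 7001)/(14463 - 16989) - J = (19211 + 7001)/(14463 - 16989) - 1*10404 = 26212/(-2526) - 10404 = 26212*(-1/2526) - 10404 = -13106/1263 - 10404 = -13153358/1263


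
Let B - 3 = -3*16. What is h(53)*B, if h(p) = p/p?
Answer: -45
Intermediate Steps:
h(p) = 1
B = -45 (B = 3 - 3*16 = 3 - 48 = -45)
h(53)*B = 1*(-45) = -45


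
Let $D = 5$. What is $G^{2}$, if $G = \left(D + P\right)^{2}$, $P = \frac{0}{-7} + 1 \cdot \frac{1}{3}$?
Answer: $\frac{65536}{81} \approx 809.09$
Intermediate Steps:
$P = \frac{1}{3}$ ($P = 0 \left(- \frac{1}{7}\right) + 1 \cdot \frac{1}{3} = 0 + \frac{1}{3} = \frac{1}{3} \approx 0.33333$)
$G = \frac{256}{9}$ ($G = \left(5 + \frac{1}{3}\right)^{2} = \left(\frac{16}{3}\right)^{2} = \frac{256}{9} \approx 28.444$)
$G^{2} = \left(\frac{256}{9}\right)^{2} = \frac{65536}{81}$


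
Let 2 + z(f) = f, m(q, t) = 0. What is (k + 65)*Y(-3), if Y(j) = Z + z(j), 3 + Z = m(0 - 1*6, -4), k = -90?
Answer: 200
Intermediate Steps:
z(f) = -2 + f
Z = -3 (Z = -3 + 0 = -3)
Y(j) = -5 + j (Y(j) = -3 + (-2 + j) = -5 + j)
(k + 65)*Y(-3) = (-90 + 65)*(-5 - 3) = -25*(-8) = 200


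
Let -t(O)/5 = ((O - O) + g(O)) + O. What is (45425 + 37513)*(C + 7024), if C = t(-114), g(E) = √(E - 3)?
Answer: 629831172 - 1244070*I*√13 ≈ 6.2983e+8 - 4.4856e+6*I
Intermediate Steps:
g(E) = √(-3 + E)
t(O) = -5*O - 5*√(-3 + O) (t(O) = -5*(((O - O) + √(-3 + O)) + O) = -5*((0 + √(-3 + O)) + O) = -5*(√(-3 + O) + O) = -5*(O + √(-3 + O)) = -5*O - 5*√(-3 + O))
C = 570 - 15*I*√13 (C = -5*(-114) - 5*√(-3 - 114) = 570 - 15*I*√13 ≈ 570.0 - 54.083*I)
(45425 + 37513)*(C + 7024) = (45425 + 37513)*((570 - 15*I*√13) + 7024) = 82938*(7594 - 15*I*√13) = 629831172 - 1244070*I*√13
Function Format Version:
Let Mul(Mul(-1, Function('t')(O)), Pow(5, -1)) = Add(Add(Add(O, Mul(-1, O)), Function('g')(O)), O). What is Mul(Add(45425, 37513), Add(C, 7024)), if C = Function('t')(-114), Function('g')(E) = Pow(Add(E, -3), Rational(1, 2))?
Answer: Add(629831172, Mul(-1244070, I, Pow(13, Rational(1, 2)))) ≈ Add(6.2983e+8, Mul(-4.4856e+6, I))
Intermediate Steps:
Function('g')(E) = Pow(Add(-3, E), Rational(1, 2))
Function('t')(O) = Add(Mul(-5, O), Mul(-5, Pow(Add(-3, O), Rational(1, 2)))) (Function('t')(O) = Mul(-5, Add(Add(Add(O, Mul(-1, O)), Pow(Add(-3, O), Rational(1, 2))), O)) = Mul(-5, Add(Add(0, Pow(Add(-3, O), Rational(1, 2))), O)) = Mul(-5, Add(Pow(Add(-3, O), Rational(1, 2)), O)) = Mul(-5, Add(O, Pow(Add(-3, O), Rational(1, 2)))) = Add(Mul(-5, O), Mul(-5, Pow(Add(-3, O), Rational(1, 2)))))
C = Add(570, Mul(-15, I, Pow(13, Rational(1, 2)))) (C = Add(Mul(-5, -114), Mul(-5, Pow(Add(-3, -114), Rational(1, 2)))) = Add(570, Mul(-5, Pow(-117, Rational(1, 2)))) = Add(570, Mul(-5, Mul(3, I, Pow(13, Rational(1, 2))))) = Add(570, Mul(-15, I, Pow(13, Rational(1, 2)))) ≈ Add(570.00, Mul(-54.083, I)))
Mul(Add(45425, 37513), Add(C, 7024)) = Mul(Add(45425, 37513), Add(Add(570, Mul(-15, I, Pow(13, Rational(1, 2)))), 7024)) = Mul(82938, Add(7594, Mul(-15, I, Pow(13, Rational(1, 2))))) = Add(629831172, Mul(-1244070, I, Pow(13, Rational(1, 2))))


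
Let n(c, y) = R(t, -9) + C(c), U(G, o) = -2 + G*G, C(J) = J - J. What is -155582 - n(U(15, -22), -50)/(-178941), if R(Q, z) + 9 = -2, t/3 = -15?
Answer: -27839998673/178941 ≈ -1.5558e+5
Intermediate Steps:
t = -45 (t = 3*(-15) = -45)
R(Q, z) = -11 (R(Q, z) = -9 - 2 = -11)
C(J) = 0
U(G, o) = -2 + G²
n(c, y) = -11 (n(c, y) = -11 + 0 = -11)
-155582 - n(U(15, -22), -50)/(-178941) = -155582 - (-11)/(-178941) = -155582 - (-11)*(-1)/178941 = -155582 - 1*11/178941 = -155582 - 11/178941 = -27839998673/178941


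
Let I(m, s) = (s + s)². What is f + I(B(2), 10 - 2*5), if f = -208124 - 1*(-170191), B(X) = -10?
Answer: -37933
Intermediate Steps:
I(m, s) = 4*s² (I(m, s) = (2*s)² = 4*s²)
f = -37933 (f = -208124 + 170191 = -37933)
f + I(B(2), 10 - 2*5) = -37933 + 4*(10 - 2*5)² = -37933 + 4*(10 - 10)² = -37933 + 4*0² = -37933 + 4*0 = -37933 + 0 = -37933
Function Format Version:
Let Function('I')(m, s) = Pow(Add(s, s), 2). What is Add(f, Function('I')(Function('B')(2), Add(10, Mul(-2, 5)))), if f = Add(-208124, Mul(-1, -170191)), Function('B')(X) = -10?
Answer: -37933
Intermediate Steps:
Function('I')(m, s) = Mul(4, Pow(s, 2)) (Function('I')(m, s) = Pow(Mul(2, s), 2) = Mul(4, Pow(s, 2)))
f = -37933 (f = Add(-208124, 170191) = -37933)
Add(f, Function('I')(Function('B')(2), Add(10, Mul(-2, 5)))) = Add(-37933, Mul(4, Pow(Add(10, Mul(-2, 5)), 2))) = Add(-37933, Mul(4, Pow(Add(10, -10), 2))) = Add(-37933, Mul(4, Pow(0, 2))) = Add(-37933, Mul(4, 0)) = Add(-37933, 0) = -37933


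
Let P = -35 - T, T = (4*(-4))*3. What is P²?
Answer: 169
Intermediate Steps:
T = -48 (T = -16*3 = -48)
P = 13 (P = -35 - 1*(-48) = -35 + 48 = 13)
P² = 13² = 169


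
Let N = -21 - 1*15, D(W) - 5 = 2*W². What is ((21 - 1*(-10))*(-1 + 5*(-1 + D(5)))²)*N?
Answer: -80754876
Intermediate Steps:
D(W) = 5 + 2*W²
N = -36 (N = -21 - 15 = -36)
((21 - 1*(-10))*(-1 + 5*(-1 + D(5)))²)*N = ((21 - 1*(-10))*(-1 + 5*(-1 + (5 + 2*5²)))²)*(-36) = ((21 + 10)*(-1 + 5*(-1 + (5 + 2*25)))²)*(-36) = (31*(-1 + 5*(-1 + (5 + 50)))²)*(-36) = (31*(-1 + 5*(-1 + 55))²)*(-36) = (31*(-1 + 5*54)²)*(-36) = (31*(-1 + 270)²)*(-36) = (31*269²)*(-36) = (31*72361)*(-36) = 2243191*(-36) = -80754876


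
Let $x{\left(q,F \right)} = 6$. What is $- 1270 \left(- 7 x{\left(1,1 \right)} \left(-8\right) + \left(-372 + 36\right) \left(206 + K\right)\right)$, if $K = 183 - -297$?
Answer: $292303200$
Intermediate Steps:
$K = 480$ ($K = 183 + 297 = 480$)
$- 1270 \left(- 7 x{\left(1,1 \right)} \left(-8\right) + \left(-372 + 36\right) \left(206 + K\right)\right) = - 1270 \left(\left(-7\right) 6 \left(-8\right) + \left(-372 + 36\right) \left(206 + 480\right)\right) = - 1270 \left(\left(-42\right) \left(-8\right) - 230496\right) = - 1270 \left(336 - 230496\right) = \left(-1270\right) \left(-230160\right) = 292303200$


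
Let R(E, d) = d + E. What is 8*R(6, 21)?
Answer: 216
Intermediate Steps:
R(E, d) = E + d
8*R(6, 21) = 8*(6 + 21) = 8*27 = 216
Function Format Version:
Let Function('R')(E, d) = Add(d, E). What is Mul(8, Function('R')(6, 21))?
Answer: 216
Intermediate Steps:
Function('R')(E, d) = Add(E, d)
Mul(8, Function('R')(6, 21)) = Mul(8, Add(6, 21)) = Mul(8, 27) = 216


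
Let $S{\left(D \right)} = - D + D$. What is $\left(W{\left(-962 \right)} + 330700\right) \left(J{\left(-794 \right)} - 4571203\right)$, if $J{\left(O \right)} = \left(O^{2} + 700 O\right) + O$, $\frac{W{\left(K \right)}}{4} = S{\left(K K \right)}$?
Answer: $-1487277282700$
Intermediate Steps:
$S{\left(D \right)} = 0$
$W{\left(K \right)} = 0$ ($W{\left(K \right)} = 4 \cdot 0 = 0$)
$J{\left(O \right)} = O^{2} + 701 O$
$\left(W{\left(-962 \right)} + 330700\right) \left(J{\left(-794 \right)} - 4571203\right) = \left(0 + 330700\right) \left(- 794 \left(701 - 794\right) - 4571203\right) = 330700 \left(\left(-794\right) \left(-93\right) - 4571203\right) = 330700 \left(73842 - 4571203\right) = 330700 \left(-4497361\right) = -1487277282700$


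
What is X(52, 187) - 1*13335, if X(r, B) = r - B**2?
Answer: -48252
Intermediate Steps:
X(52, 187) - 1*13335 = (52 - 1*187**2) - 1*13335 = (52 - 1*34969) - 13335 = (52 - 34969) - 13335 = -34917 - 13335 = -48252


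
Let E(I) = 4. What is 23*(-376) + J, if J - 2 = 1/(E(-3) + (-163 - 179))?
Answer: -2922349/338 ≈ -8646.0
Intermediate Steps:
J = 675/338 (J = 2 + 1/(4 + (-163 - 179)) = 2 + 1/(4 - 342) = 2 + 1/(-338) = 2 - 1/338 = 675/338 ≈ 1.9970)
23*(-376) + J = 23*(-376) + 675/338 = -8648 + 675/338 = -2922349/338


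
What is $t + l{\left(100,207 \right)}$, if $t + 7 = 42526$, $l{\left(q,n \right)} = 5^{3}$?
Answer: $42644$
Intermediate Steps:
$l{\left(q,n \right)} = 125$
$t = 42519$ ($t = -7 + 42526 = 42519$)
$t + l{\left(100,207 \right)} = 42519 + 125 = 42644$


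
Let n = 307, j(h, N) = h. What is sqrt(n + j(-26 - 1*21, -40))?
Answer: 2*sqrt(65) ≈ 16.125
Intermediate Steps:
sqrt(n + j(-26 - 1*21, -40)) = sqrt(307 + (-26 - 1*21)) = sqrt(307 + (-26 - 21)) = sqrt(307 - 47) = sqrt(260) = 2*sqrt(65)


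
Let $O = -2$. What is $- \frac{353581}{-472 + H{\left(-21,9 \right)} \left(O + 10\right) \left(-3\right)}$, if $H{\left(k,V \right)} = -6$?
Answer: $\frac{353581}{328} \approx 1078.0$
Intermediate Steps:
$- \frac{353581}{-472 + H{\left(-21,9 \right)} \left(O + 10\right) \left(-3\right)} = - \frac{353581}{-472 - 6 \left(-2 + 10\right) \left(-3\right)} = - \frac{353581}{-472 - 6 \cdot 8 \left(-3\right)} = - \frac{353581}{-472 - -144} = - \frac{353581}{-472 + 144} = - \frac{353581}{-328} = \left(-353581\right) \left(- \frac{1}{328}\right) = \frac{353581}{328}$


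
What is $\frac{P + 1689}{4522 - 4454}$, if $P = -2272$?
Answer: $- \frac{583}{68} \approx -8.5735$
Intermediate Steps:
$\frac{P + 1689}{4522 - 4454} = \frac{-2272 + 1689}{4522 - 4454} = - \frac{583}{68}$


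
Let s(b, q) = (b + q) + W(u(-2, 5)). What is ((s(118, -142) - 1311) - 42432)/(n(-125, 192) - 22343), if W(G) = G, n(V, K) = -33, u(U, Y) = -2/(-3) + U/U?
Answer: 16412/8391 ≈ 1.9559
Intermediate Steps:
u(U, Y) = 5/3 (u(U, Y) = -2*(-1/3) + 1 = 2/3 + 1 = 5/3)
s(b, q) = 5/3 + b + q (s(b, q) = (b + q) + 5/3 = 5/3 + b + q)
((s(118, -142) - 1311) - 42432)/(n(-125, 192) - 22343) = (((5/3 + 118 - 142) - 1311) - 42432)/(-33 - 22343) = ((-67/3 - 1311) - 42432)/(-22376) = (-4000/3 - 42432)*(-1/22376) = -131296/3*(-1/22376) = 16412/8391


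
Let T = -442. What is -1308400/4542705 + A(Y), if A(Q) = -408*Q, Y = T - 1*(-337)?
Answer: 38921634760/908541 ≈ 42840.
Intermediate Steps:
Y = -105 (Y = -442 - 1*(-337) = -442 + 337 = -105)
-1308400/4542705 + A(Y) = -1308400/4542705 - 408*(-105) = -1308400*1/4542705 + 42840 = -261680/908541 + 42840 = 38921634760/908541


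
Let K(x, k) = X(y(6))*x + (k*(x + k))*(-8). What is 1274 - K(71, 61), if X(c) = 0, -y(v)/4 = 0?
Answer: 65690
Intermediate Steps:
y(v) = 0 (y(v) = -4*0 = 0)
K(x, k) = -8*k*(k + x) (K(x, k) = 0*x + (k*(x + k))*(-8) = 0 + (k*(k + x))*(-8) = 0 - 8*k*(k + x) = -8*k*(k + x))
1274 - K(71, 61) = 1274 - 8*61*(-1*61 - 1*71) = 1274 - 8*61*(-61 - 71) = 1274 - 8*61*(-132) = 1274 - 1*(-64416) = 1274 + 64416 = 65690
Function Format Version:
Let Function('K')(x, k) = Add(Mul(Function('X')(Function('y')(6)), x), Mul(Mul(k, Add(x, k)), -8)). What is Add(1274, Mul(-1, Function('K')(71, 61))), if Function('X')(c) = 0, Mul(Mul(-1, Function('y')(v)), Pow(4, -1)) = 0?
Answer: 65690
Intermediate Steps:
Function('y')(v) = 0 (Function('y')(v) = Mul(-4, 0) = 0)
Function('K')(x, k) = Mul(-8, k, Add(k, x)) (Function('K')(x, k) = Add(Mul(0, x), Mul(Mul(k, Add(x, k)), -8)) = Add(0, Mul(Mul(k, Add(k, x)), -8)) = Add(0, Mul(-8, k, Add(k, x))) = Mul(-8, k, Add(k, x)))
Add(1274, Mul(-1, Function('K')(71, 61))) = Add(1274, Mul(-1, Mul(8, 61, Add(Mul(-1, 61), Mul(-1, 71))))) = Add(1274, Mul(-1, Mul(8, 61, Add(-61, -71)))) = Add(1274, Mul(-1, Mul(8, 61, -132))) = Add(1274, Mul(-1, -64416)) = Add(1274, 64416) = 65690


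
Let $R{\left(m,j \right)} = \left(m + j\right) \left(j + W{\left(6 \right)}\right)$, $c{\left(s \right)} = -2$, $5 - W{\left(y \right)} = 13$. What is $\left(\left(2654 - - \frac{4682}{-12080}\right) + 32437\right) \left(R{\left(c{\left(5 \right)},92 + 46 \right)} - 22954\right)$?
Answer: $- \frac{558905027463}{3020} \approx -1.8507 \cdot 10^{8}$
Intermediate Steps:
$W{\left(y \right)} = -8$ ($W{\left(y \right)} = 5 - 13 = -8$)
$R{\left(m,j \right)} = \left(-8 + j\right) \left(j + m\right)$ ($R{\left(m,j \right)} = \left(m + j\right) \left(j - 8\right) = \left(j + m\right) \left(-8 + j\right) = \left(-8 + j\right) \left(j + m\right)$)
$\left(\left(2654 - - \frac{4682}{-12080}\right) + 32437\right) \left(R{\left(c{\left(5 \right)},92 + 46 \right)} - 22954\right) = \left(\left(2654 - - \frac{4682}{-12080}\right) + 32437\right) \left(\left(\left(92 + 46\right)^{2} - 8 \left(92 + 46\right) - -16 + \left(92 + 46\right) \left(-2\right)\right) - 22954\right) = \left(\left(2654 - \left(-4682\right) \left(- \frac{1}{12080}\right)\right) + 32437\right) \left(\left(138^{2} - 1104 + 16 + 138 \left(-2\right)\right) - 22954\right) = \left(\left(2654 - \frac{2341}{6040}\right) + 32437\right) \left(\left(19044 - 1104 + 16 - 276\right) - 22954\right) = \left(\left(2654 - \frac{2341}{6040}\right) + 32437\right) \left(17680 - 22954\right) = \left(\frac{16027819}{6040} + 32437\right) \left(-5274\right) = \frac{211947299}{6040} \left(-5274\right) = - \frac{558905027463}{3020}$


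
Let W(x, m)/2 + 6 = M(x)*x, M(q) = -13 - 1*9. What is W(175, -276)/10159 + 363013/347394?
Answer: 1008746539/3529175646 ≈ 0.28583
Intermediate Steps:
M(q) = -22 (M(q) = -13 - 9 = -22)
W(x, m) = -12 - 44*x (W(x, m) = -12 + 2*(-22*x) = -12 - 44*x)
W(175, -276)/10159 + 363013/347394 = (-12 - 44*175)/10159 + 363013/347394 = (-12 - 7700)*(1/10159) + 363013*(1/347394) = -7712*1/10159 + 363013/347394 = -7712/10159 + 363013/347394 = 1008746539/3529175646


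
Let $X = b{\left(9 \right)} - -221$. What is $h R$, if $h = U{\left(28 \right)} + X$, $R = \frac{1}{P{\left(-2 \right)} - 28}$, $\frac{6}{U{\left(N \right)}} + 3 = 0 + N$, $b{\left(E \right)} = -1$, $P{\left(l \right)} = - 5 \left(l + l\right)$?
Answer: $- \frac{2753}{100} \approx -27.53$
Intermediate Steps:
$P{\left(l \right)} = - 10 l$ ($P{\left(l \right)} = - 5 \cdot 2 l = - 10 l$)
$U{\left(N \right)} = \frac{6}{-3 + N}$ ($U{\left(N \right)} = \frac{6}{-3 + \left(0 + N\right)} = \frac{6}{-3 + N}$)
$X = 220$ ($X = -1 - -221 = -1 + 221 = 220$)
$R = - \frac{1}{8}$ ($R = \frac{1}{\left(-10\right) \left(-2\right) - 28} = \frac{1}{20 - 28} = \frac{1}{-8} = - \frac{1}{8} \approx -0.125$)
$h = \frac{5506}{25}$ ($h = \frac{6}{-3 + 28} + 220 = \frac{6}{25} + 220 = \frac{5506}{25} \approx 220.24$)
$h R = \frac{5506}{25} \left(- \frac{1}{8}\right) = - \frac{2753}{100}$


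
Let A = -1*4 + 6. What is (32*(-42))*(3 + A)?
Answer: -6720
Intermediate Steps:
A = 2 (A = -4 + 6 = 2)
(32*(-42))*(3 + A) = (32*(-42))*(3 + 2) = -1344*5 = -6720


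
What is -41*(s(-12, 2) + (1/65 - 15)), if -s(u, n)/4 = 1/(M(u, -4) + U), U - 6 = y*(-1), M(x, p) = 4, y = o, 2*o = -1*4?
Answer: 122467/195 ≈ 628.04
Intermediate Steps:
o = -2 (o = (-1*4)/2 = (½)*(-4) = -2)
y = -2
U = 8 (U = 6 - 2*(-1) = 6 + 2 = 8)
s(u, n) = -⅓ (s(u, n) = -4/(4 + 8) = -4/12 = -4*1/12 = -⅓)
-41*(s(-12, 2) + (1/65 - 15)) = -41*(-⅓ + (1/65 - 15)) = -41*(-⅓ - 974/65) = -41*(-2987/195) = 122467/195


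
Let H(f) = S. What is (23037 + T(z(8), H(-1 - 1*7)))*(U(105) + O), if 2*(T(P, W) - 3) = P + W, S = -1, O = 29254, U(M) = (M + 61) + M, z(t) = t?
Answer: 1360718675/2 ≈ 6.8036e+8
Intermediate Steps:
U(M) = 61 + 2*M (U(M) = (61 + M) + M = 61 + 2*M)
H(f) = -1
T(P, W) = 3 + P/2 + W/2 (T(P, W) = 3 + (P + W)/2 = 3 + (P/2 + W/2) = 3 + P/2 + W/2)
(23037 + T(z(8), H(-1 - 1*7)))*(U(105) + O) = (23037 + (3 + (1/2)*8 + (1/2)*(-1)))*((61 + 2*105) + 29254) = (23037 + (3 + 4 - 1/2))*((61 + 210) + 29254) = (23037 + 13/2)*(271 + 29254) = (46087/2)*29525 = 1360718675/2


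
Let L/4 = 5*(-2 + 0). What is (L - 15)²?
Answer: 3025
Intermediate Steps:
L = -40 (L = 4*(5*(-2 + 0)) = 4*(5*(-2)) = 4*(-10) = -40)
(L - 15)² = (-40 - 15)² = (-55)² = 3025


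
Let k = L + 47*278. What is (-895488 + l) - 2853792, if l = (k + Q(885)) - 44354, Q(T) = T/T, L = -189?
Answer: -3780756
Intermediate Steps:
k = 12877 (k = -189 + 47*278 = -189 + 13066 = 12877)
Q(T) = 1
l = -31476 (l = (12877 + 1) - 44354 = 12878 - 44354 = -31476)
(-895488 + l) - 2853792 = (-895488 - 31476) - 2853792 = -926964 - 2853792 = -3780756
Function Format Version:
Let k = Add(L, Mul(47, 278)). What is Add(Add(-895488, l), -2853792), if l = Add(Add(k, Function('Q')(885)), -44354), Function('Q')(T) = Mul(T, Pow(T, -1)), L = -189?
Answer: -3780756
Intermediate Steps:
k = 12877 (k = Add(-189, Mul(47, 278)) = Add(-189, 13066) = 12877)
Function('Q')(T) = 1
l = -31476 (l = Add(Add(12877, 1), -44354) = Add(12878, -44354) = -31476)
Add(Add(-895488, l), -2853792) = Add(Add(-895488, -31476), -2853792) = Add(-926964, -2853792) = -3780756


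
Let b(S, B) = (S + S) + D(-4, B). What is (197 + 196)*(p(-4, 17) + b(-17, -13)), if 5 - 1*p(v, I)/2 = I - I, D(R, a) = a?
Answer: -14541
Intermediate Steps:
p(v, I) = 10 (p(v, I) = 10 - 2*(I - I) = 10 - 2*0 = 10 + 0 = 10)
b(S, B) = B + 2*S (b(S, B) = (S + S) + B = 2*S + B = B + 2*S)
(197 + 196)*(p(-4, 17) + b(-17, -13)) = (197 + 196)*(10 + (-13 + 2*(-17))) = 393*(10 + (-13 - 34)) = 393*(10 - 47) = 393*(-37) = -14541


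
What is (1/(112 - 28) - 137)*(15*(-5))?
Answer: 287675/28 ≈ 10274.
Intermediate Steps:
(1/(112 - 28) - 137)*(15*(-5)) = (1/84 - 137)*(-75) = -11507/84*(-75) = 287675/28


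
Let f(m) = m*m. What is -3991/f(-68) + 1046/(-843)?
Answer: -8201117/3898032 ≈ -2.1039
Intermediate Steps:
f(m) = m**2
-3991/f(-68) + 1046/(-843) = -3991/((-68)**2) + 1046/(-843) = -3991/4624 + 1046*(-1/843) = -3991*1/4624 - 1046/843 = -3991/4624 - 1046/843 = -8201117/3898032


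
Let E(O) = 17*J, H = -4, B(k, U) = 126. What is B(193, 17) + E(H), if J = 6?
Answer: 228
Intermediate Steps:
E(O) = 102 (E(O) = 17*6 = 102)
B(193, 17) + E(H) = 126 + 102 = 228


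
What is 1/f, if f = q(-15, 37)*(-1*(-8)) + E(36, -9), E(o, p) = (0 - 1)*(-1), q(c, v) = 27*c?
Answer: -1/3239 ≈ -0.00030874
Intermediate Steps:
E(o, p) = 1 (E(o, p) = -1*(-1) = 1)
f = -3239 (f = (27*(-15))*(-1*(-8)) + 1 = -405*8 + 1 = -3240 + 1 = -3239)
1/f = 1/(-3239) = -1/3239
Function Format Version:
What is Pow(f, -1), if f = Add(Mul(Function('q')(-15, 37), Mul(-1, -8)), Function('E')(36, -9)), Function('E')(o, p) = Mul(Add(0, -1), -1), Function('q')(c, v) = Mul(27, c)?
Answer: Rational(-1, 3239) ≈ -0.00030874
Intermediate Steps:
Function('E')(o, p) = 1 (Function('E')(o, p) = Mul(-1, -1) = 1)
f = -3239 (f = Add(Mul(Mul(27, -15), Mul(-1, -8)), 1) = Add(Mul(-405, 8), 1) = Add(-3240, 1) = -3239)
Pow(f, -1) = Pow(-3239, -1) = Rational(-1, 3239)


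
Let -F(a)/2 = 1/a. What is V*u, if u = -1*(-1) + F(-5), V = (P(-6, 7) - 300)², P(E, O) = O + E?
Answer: 625807/5 ≈ 1.2516e+5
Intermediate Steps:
F(a) = -2/a
P(E, O) = E + O
V = 89401 (V = ((-6 + 7) - 300)² = (1 - 300)² = (-299)² = 89401)
u = 7/5 (u = -1*(-1) - 2/(-5) = 1 - 2*(-⅕) = 1 + ⅖ = 7/5 ≈ 1.4000)
V*u = 89401*(7/5) = 625807/5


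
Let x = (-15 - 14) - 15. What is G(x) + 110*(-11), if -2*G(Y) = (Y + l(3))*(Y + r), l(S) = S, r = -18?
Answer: -2481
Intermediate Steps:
x = -44 (x = -29 - 15 = -44)
G(Y) = -(-18 + Y)*(3 + Y)/2 (G(Y) = -(Y + 3)*(Y - 18)/2 = -(3 + Y)*(-18 + Y)/2 = -(-18 + Y)*(3 + Y)/2)
G(x) + 110*(-11) = (27 - ½*(-44)² + (15/2)*(-44)) + 110*(-11) = (27 - ½*1936 - 330) - 1210 = (27 - 968 - 330) - 1210 = -1271 - 1210 = -2481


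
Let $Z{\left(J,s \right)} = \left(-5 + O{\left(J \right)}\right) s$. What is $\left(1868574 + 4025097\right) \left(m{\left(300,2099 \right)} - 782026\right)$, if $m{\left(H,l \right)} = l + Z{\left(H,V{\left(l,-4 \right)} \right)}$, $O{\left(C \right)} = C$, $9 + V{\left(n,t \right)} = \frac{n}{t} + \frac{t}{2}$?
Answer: $- \frac{22112422969203}{4} \approx -5.5281 \cdot 10^{12}$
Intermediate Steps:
$V{\left(n,t \right)} = -9 + \frac{t}{2} + \frac{n}{t}$ ($V{\left(n,t \right)} = -9 + \left(\frac{n}{t} + \frac{t}{2}\right) = -9 + \left(\frac{t}{2} + \frac{n}{t}\right) = -9 + \frac{t}{2} + \frac{n}{t}$)
$Z{\left(J,s \right)} = s \left(-5 + J\right)$ ($Z{\left(J,s \right)} = \left(-5 + J\right) s = s \left(-5 + J\right)$)
$m{\left(H,l \right)} = l + \left(-11 - \frac{l}{4}\right) \left(-5 + H\right)$ ($m{\left(H,l \right)} = l + \left(-9 + \frac{1}{2} \left(-4\right) + \frac{l}{-4}\right) \left(-5 + H\right) = l + \left(-9 - 2 + l \left(- \frac{1}{4}\right)\right) \left(-5 + H\right) = l + \left(-9 - 2 - \frac{l}{4}\right) \left(-5 + H\right) = l + \left(-11 - \frac{l}{4}\right) \left(-5 + H\right)$)
$\left(1868574 + 4025097\right) \left(m{\left(300,2099 \right)} - 782026\right) = \left(1868574 + 4025097\right) \left(\left(2099 - \frac{\left(-5 + 300\right) \left(44 + 2099\right)}{4}\right) - 782026\right) = 5893671 \left(\left(2099 - \frac{295}{4} \cdot 2143\right) - 782026\right) = 5893671 \left(\left(2099 - \frac{632185}{4}\right) - 782026\right) = 5893671 \left(- \frac{623789}{4} - 782026\right) = 5893671 \left(- \frac{3751893}{4}\right) = - \frac{22112422969203}{4}$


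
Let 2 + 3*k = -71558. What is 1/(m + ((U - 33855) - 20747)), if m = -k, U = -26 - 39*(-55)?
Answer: -3/85889 ≈ -3.4929e-5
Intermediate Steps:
U = 2119 (U = -26 + 2145 = 2119)
k = -71560/3 (k = -2/3 + (1/3)*(-71558) = -2/3 - 71558/3 = -71560/3 ≈ -23853.)
m = 71560/3 (m = -1*(-71560/3) = 71560/3 ≈ 23853.)
1/(m + ((U - 33855) - 20747)) = 1/(71560/3 + ((2119 - 33855) - 20747)) = 1/(71560/3 + (-31736 - 20747)) = 1/(71560/3 - 52483) = 1/(-85889/3) = -3/85889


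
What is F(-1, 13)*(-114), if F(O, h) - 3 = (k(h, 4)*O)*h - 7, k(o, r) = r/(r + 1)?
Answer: 8208/5 ≈ 1641.6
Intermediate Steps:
k(o, r) = r/(1 + r)
F(O, h) = -4 + 4*O*h/5 (F(O, h) = 3 + (((4/(1 + 4))*O)*h - 7) = 3 + (((4/5)*O)*h - 7) = 3 + (((4*(⅕))*O)*h - 7) = 3 + ((4*O/5)*h - 7) = 3 + (4*O*h/5 - 7) = 3 + (-7 + 4*O*h/5) = -4 + 4*O*h/5)
F(-1, 13)*(-114) = (-4 + (⅘)*(-1)*13)*(-114) = (-4 - 52/5)*(-114) = -72/5*(-114) = 8208/5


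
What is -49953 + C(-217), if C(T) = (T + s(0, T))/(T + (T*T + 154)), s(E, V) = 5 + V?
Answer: -2349090207/47026 ≈ -49953.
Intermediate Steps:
C(T) = (5 + 2*T)/(154 + T + T²) (C(T) = (T + (5 + T))/(T + (T*T + 154)) = (5 + 2*T)/(T + (T² + 154)) = (5 + 2*T)/(T + (154 + T²)) = (5 + 2*T)/(154 + T + T²))
-49953 + C(-217) = -49953 + (5 + 2*(-217))/(154 - 217 + (-217)²) = -49953 + (5 - 434)/(154 - 217 + 47089) = -49953 - 429/47026 = -2349090207/47026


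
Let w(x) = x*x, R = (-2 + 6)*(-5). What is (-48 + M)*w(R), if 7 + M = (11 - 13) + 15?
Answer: -16800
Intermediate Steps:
R = -20 (R = 4*(-5) = -20)
w(x) = x²
M = 6 (M = -7 + ((11 - 13) + 15) = -7 + (-2 + 15) = -7 + 13 = 6)
(-48 + M)*w(R) = (-48 + 6)*(-20)² = -42*400 = -16800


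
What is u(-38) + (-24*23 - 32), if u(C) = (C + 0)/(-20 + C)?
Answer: -16917/29 ≈ -583.34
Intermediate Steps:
u(C) = C/(-20 + C)
u(-38) + (-24*23 - 32) = -38/(-20 - 38) + (-24*23 - 32) = -38/(-58) + (-552 - 32) = -38*(-1/58) - 584 = 19/29 - 584 = -16917/29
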